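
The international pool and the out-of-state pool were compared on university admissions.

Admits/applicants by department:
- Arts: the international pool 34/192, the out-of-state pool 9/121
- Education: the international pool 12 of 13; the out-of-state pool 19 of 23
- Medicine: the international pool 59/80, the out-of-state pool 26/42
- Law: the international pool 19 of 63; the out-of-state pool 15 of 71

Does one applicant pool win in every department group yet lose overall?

Arts: the international pool 34/192 = 17.7%, the out-of-state pool 9/121 = 7.4% → the international pool
Education: the international pool 12/13 = 92.3%, the out-of-state pool 19/23 = 82.6% → the international pool
Medicine: the international pool 59/80 = 73.8%, the out-of-state pool 26/42 = 61.9% → the international pool
Law: the international pool 19/63 = 30.2%, the out-of-state pool 15/71 = 21.1% → the international pool
Overall: the international pool 124/348 = 35.6%, the out-of-state pool 69/257 = 26.8% → the international pool
The international pool wins overall and in every department group — no reversal.

No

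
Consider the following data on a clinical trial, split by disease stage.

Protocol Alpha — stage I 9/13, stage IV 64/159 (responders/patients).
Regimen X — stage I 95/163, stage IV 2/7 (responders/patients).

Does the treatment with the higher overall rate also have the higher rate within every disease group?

Stage I: Protocol Alpha 9/13 = 69.2%, Regimen X 95/163 = 58.3% → Protocol Alpha
Stage IV: Protocol Alpha 64/159 = 40.3%, Regimen X 2/7 = 28.6% → Protocol Alpha
Overall: Protocol Alpha 73/172 = 42.4%, Regimen X 97/170 = 57.1% → Regimen X
Protocol Alpha wins each disease group but Regimen X wins overall — the comparison reverses. Protocol Alpha's patients skew toward stage IV, which has a lower base rate.

No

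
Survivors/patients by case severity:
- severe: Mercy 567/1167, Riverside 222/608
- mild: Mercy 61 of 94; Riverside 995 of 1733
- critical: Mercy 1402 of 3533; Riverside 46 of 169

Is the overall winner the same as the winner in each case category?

Severe: Mercy 567/1167 = 48.6%, Riverside 222/608 = 36.5% → Mercy
Mild: Mercy 61/94 = 64.9%, Riverside 995/1733 = 57.4% → Mercy
Critical: Mercy 1402/3533 = 39.7%, Riverside 46/169 = 27.2% → Mercy
Overall: Mercy 2030/4794 = 42.3%, Riverside 1263/2510 = 50.3% → Riverside
Mercy wins each case group but Riverside wins overall — the comparison reverses. Mercy's patients skew toward critical, which has a lower base rate.

No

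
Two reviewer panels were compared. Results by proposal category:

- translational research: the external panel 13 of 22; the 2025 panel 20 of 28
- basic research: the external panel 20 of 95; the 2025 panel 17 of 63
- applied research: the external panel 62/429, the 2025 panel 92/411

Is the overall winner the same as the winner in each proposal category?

Translational research: the external panel 13/22 = 59.1%, the 2025 panel 20/28 = 71.4% → the 2025 panel
Basic research: the external panel 20/95 = 21.1%, the 2025 panel 17/63 = 27.0% → the 2025 panel
Applied research: the external panel 62/429 = 14.5%, the 2025 panel 92/411 = 22.4% → the 2025 panel
Overall: the external panel 95/546 = 17.4%, the 2025 panel 129/502 = 25.7% → the 2025 panel
The 2025 panel wins overall and in every proposal group — no reversal.

Yes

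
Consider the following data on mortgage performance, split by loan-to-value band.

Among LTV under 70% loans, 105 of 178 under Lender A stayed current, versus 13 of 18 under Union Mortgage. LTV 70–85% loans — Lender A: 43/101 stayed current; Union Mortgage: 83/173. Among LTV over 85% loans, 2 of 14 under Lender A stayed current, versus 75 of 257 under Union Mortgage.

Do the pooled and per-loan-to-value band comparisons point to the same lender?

LTV under 70%: Lender A 105/178 = 59.0%, Union Mortgage 13/18 = 72.2% → Union Mortgage
LTV 70–85%: Lender A 43/101 = 42.6%, Union Mortgage 83/173 = 48.0% → Union Mortgage
LTV over 85%: Lender A 2/14 = 14.3%, Union Mortgage 75/257 = 29.2% → Union Mortgage
Overall: Lender A 150/293 = 51.2%, Union Mortgage 171/448 = 38.2% → Lender A
Union Mortgage wins each loan-to-value group but Lender A wins overall — the comparison reverses. Union Mortgage's loans skew toward LTV over 85%, which has a lower base rate.

No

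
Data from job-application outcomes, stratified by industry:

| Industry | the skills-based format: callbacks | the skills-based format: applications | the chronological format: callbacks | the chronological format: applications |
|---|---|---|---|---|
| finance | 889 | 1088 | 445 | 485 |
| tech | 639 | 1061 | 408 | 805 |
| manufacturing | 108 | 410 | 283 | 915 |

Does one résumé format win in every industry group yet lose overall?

Finance: the skills-based format 889/1088 = 81.7%, the chronological format 445/485 = 91.8% → the chronological format
Tech: the skills-based format 639/1061 = 60.2%, the chronological format 408/805 = 50.7% → the skills-based format
Manufacturing: the skills-based format 108/410 = 26.3%, the chronological format 283/915 = 30.9% → the chronological format
Overall: the skills-based format 1636/2559 = 63.9%, the chronological format 1136/2205 = 51.5% → the skills-based format
Neither sweeps: the skills-based format wins 1 of 3 groups, the chronological format wins 2. The skills-based format wins overall but not every group — no Simpson reversal.

No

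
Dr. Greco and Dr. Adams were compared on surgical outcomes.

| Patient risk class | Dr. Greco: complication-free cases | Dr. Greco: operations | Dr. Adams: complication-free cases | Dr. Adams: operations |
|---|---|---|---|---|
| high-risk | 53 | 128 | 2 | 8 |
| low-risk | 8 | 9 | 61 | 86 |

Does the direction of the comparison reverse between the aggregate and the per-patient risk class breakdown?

Yes

High-risk: Dr. Greco 53/128 = 41.4%, Dr. Adams 2/8 = 25.0% → Dr. Greco
Low-risk: Dr. Greco 8/9 = 88.9%, Dr. Adams 61/86 = 70.9% → Dr. Greco
Overall: Dr. Greco 61/137 = 44.5%, Dr. Adams 63/94 = 67.0% → Dr. Adams
Dr. Greco wins each patient risk group but Dr. Adams wins overall — the comparison reverses. Dr. Greco's operations skew toward high-risk, which has a lower base rate.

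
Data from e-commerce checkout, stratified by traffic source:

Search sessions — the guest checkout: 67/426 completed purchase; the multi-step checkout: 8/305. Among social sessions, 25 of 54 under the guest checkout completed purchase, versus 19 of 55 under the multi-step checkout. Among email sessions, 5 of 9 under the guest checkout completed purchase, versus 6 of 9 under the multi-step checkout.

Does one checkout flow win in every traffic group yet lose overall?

Search: the guest checkout 67/426 = 15.7%, the multi-step checkout 8/305 = 2.6% → the guest checkout
Social: the guest checkout 25/54 = 46.3%, the multi-step checkout 19/55 = 34.5% → the guest checkout
Email: the guest checkout 5/9 = 55.6%, the multi-step checkout 6/9 = 66.7% → the multi-step checkout
Overall: the guest checkout 97/489 = 19.8%, the multi-step checkout 33/369 = 8.9% → the guest checkout
Neither sweeps: the guest checkout wins 2 of 3 groups, the multi-step checkout wins 1. The guest checkout wins overall but not every group — no Simpson reversal.

No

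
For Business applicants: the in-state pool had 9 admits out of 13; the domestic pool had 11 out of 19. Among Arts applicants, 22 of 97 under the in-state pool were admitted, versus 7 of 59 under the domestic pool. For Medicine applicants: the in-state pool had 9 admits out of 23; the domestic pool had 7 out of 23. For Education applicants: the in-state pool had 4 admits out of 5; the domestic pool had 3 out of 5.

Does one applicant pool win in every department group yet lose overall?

No

Business: the in-state pool 9/13 = 69.2%, the domestic pool 11/19 = 57.9% → the in-state pool
Arts: the in-state pool 22/97 = 22.7%, the domestic pool 7/59 = 11.9% → the in-state pool
Medicine: the in-state pool 9/23 = 39.1%, the domestic pool 7/23 = 30.4% → the in-state pool
Education: the in-state pool 4/5 = 80.0%, the domestic pool 3/5 = 60.0% → the in-state pool
Overall: the in-state pool 44/138 = 31.9%, the domestic pool 28/106 = 26.4% → the in-state pool
The in-state pool wins overall and in every department group — no reversal.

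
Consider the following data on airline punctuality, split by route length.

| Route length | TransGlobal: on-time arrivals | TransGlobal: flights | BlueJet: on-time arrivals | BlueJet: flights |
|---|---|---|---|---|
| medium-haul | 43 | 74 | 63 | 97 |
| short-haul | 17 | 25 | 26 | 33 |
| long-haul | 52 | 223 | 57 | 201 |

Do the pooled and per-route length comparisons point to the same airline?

Medium-haul: TransGlobal 43/74 = 58.1%, BlueJet 63/97 = 64.9% → BlueJet
Short-haul: TransGlobal 17/25 = 68.0%, BlueJet 26/33 = 78.8% → BlueJet
Long-haul: TransGlobal 52/223 = 23.3%, BlueJet 57/201 = 28.4% → BlueJet
Overall: TransGlobal 112/322 = 34.8%, BlueJet 146/331 = 44.1% → BlueJet
BlueJet wins overall and in every route group — no reversal.

Yes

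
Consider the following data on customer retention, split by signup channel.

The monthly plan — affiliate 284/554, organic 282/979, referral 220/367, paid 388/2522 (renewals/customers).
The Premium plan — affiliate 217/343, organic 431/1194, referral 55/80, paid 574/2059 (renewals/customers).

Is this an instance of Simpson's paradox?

No

Affiliate: the monthly plan 284/554 = 51.3%, the Premium plan 217/343 = 63.3% → the Premium plan
Organic: the monthly plan 282/979 = 28.8%, the Premium plan 431/1194 = 36.1% → the Premium plan
Referral: the monthly plan 220/367 = 59.9%, the Premium plan 55/80 = 68.8% → the Premium plan
Paid: the monthly plan 388/2522 = 15.4%, the Premium plan 574/2059 = 27.9% → the Premium plan
Overall: the monthly plan 1174/4422 = 26.5%, the Premium plan 1277/3676 = 34.7% → the Premium plan
The Premium plan wins overall and in every signup group — no reversal.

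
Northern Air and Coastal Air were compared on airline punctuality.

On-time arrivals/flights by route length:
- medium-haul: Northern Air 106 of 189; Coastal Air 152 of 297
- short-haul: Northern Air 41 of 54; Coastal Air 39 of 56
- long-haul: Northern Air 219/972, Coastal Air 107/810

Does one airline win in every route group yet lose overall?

No

Medium-haul: Northern Air 106/189 = 56.1%, Coastal Air 152/297 = 51.2% → Northern Air
Short-haul: Northern Air 41/54 = 75.9%, Coastal Air 39/56 = 69.6% → Northern Air
Long-haul: Northern Air 219/972 = 22.5%, Coastal Air 107/810 = 13.2% → Northern Air
Overall: Northern Air 366/1215 = 30.1%, Coastal Air 298/1163 = 25.6% → Northern Air
Northern Air wins overall and in every route group — no reversal.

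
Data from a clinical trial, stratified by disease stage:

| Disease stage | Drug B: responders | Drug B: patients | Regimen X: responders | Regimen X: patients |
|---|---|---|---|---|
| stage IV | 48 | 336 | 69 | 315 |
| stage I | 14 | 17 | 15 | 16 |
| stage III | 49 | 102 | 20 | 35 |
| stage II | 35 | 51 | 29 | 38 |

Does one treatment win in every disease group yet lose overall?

Stage IV: Drug B 48/336 = 14.3%, Regimen X 69/315 = 21.9% → Regimen X
Stage I: Drug B 14/17 = 82.4%, Regimen X 15/16 = 93.8% → Regimen X
Stage III: Drug B 49/102 = 48.0%, Regimen X 20/35 = 57.1% → Regimen X
Stage II: Drug B 35/51 = 68.6%, Regimen X 29/38 = 76.3% → Regimen X
Overall: Drug B 146/506 = 28.9%, Regimen X 133/404 = 32.9% → Regimen X
Regimen X wins overall and in every disease group — no reversal.

No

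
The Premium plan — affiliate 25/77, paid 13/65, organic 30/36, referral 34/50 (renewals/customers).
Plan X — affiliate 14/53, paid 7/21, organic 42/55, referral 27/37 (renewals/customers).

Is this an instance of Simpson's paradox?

Affiliate: the Premium plan 25/77 = 32.5%, Plan X 14/53 = 26.4% → the Premium plan
Paid: the Premium plan 13/65 = 20.0%, Plan X 7/21 = 33.3% → Plan X
Organic: the Premium plan 30/36 = 83.3%, Plan X 42/55 = 76.4% → the Premium plan
Referral: the Premium plan 34/50 = 68.0%, Plan X 27/37 = 73.0% → Plan X
Overall: the Premium plan 102/228 = 44.7%, Plan X 90/166 = 54.2% → Plan X
Neither sweeps: the Premium plan wins 2 of 4 groups, Plan X wins 2. Plan X wins overall but not every group — no Simpson reversal.

No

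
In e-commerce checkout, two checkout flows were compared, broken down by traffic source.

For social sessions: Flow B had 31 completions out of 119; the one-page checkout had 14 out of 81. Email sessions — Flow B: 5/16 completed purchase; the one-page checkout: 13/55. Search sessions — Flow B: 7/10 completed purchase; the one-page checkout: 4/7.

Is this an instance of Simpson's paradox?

Social: Flow B 31/119 = 26.1%, the one-page checkout 14/81 = 17.3% → Flow B
Email: Flow B 5/16 = 31.2%, the one-page checkout 13/55 = 23.6% → Flow B
Search: Flow B 7/10 = 70.0%, the one-page checkout 4/7 = 57.1% → Flow B
Overall: Flow B 43/145 = 29.7%, the one-page checkout 31/143 = 21.7% → Flow B
Flow B wins overall and in every traffic group — no reversal.

No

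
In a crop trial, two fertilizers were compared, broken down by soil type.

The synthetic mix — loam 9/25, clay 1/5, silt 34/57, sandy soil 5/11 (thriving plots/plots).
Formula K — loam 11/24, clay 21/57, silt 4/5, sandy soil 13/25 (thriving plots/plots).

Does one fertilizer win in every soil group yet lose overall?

Loam: the synthetic mix 9/25 = 36.0%, Formula K 11/24 = 45.8% → Formula K
Clay: the synthetic mix 1/5 = 20.0%, Formula K 21/57 = 36.8% → Formula K
Silt: the synthetic mix 34/57 = 59.6%, Formula K 4/5 = 80.0% → Formula K
Sandy soil: the synthetic mix 5/11 = 45.5%, Formula K 13/25 = 52.0% → Formula K
Overall: the synthetic mix 49/98 = 50.0%, Formula K 49/111 = 44.1% → the synthetic mix
Formula K wins each soil group but the synthetic mix wins overall — the comparison reverses. Formula K's plots skew toward clay, which has a lower base rate.

Yes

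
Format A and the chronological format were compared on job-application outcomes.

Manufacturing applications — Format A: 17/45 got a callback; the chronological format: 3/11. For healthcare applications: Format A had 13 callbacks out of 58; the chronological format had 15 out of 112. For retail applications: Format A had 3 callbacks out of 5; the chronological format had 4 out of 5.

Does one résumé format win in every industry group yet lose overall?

No

Manufacturing: Format A 17/45 = 37.8%, the chronological format 3/11 = 27.3% → Format A
Healthcare: Format A 13/58 = 22.4%, the chronological format 15/112 = 13.4% → Format A
Retail: Format A 3/5 = 60.0%, the chronological format 4/5 = 80.0% → the chronological format
Overall: Format A 33/108 = 30.6%, the chronological format 22/128 = 17.2% → Format A
Neither sweeps: Format A wins 2 of 3 groups, the chronological format wins 1. Format A wins overall but not every group — no Simpson reversal.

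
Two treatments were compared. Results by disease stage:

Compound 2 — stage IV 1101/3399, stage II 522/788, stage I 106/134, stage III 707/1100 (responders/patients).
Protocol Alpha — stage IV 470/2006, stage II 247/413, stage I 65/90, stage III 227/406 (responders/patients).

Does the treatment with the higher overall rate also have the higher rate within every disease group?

Yes

Stage IV: Compound 2 1101/3399 = 32.4%, Protocol Alpha 470/2006 = 23.4% → Compound 2
Stage II: Compound 2 522/788 = 66.2%, Protocol Alpha 247/413 = 59.8% → Compound 2
Stage I: Compound 2 106/134 = 79.1%, Protocol Alpha 65/90 = 72.2% → Compound 2
Stage III: Compound 2 707/1100 = 64.3%, Protocol Alpha 227/406 = 55.9% → Compound 2
Overall: Compound 2 2436/5421 = 44.9%, Protocol Alpha 1009/2915 = 34.6% → Compound 2
Compound 2 wins overall and in every disease group — no reversal.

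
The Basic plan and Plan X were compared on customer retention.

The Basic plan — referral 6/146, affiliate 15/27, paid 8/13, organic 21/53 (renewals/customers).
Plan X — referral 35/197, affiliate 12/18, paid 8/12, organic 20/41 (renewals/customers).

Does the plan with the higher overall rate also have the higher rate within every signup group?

Yes

Referral: the Basic plan 6/146 = 4.1%, Plan X 35/197 = 17.8% → Plan X
Affiliate: the Basic plan 15/27 = 55.6%, Plan X 12/18 = 66.7% → Plan X
Paid: the Basic plan 8/13 = 61.5%, Plan X 8/12 = 66.7% → Plan X
Organic: the Basic plan 21/53 = 39.6%, Plan X 20/41 = 48.8% → Plan X
Overall: the Basic plan 50/239 = 20.9%, Plan X 75/268 = 28.0% → Plan X
Plan X wins overall and in every signup group — no reversal.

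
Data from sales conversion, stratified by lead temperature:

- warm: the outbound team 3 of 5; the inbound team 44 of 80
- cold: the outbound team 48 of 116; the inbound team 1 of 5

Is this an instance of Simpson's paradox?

Warm: the outbound team 3/5 = 60.0%, the inbound team 44/80 = 55.0% → the outbound team
Cold: the outbound team 48/116 = 41.4%, the inbound team 1/5 = 20.0% → the outbound team
Overall: the outbound team 51/121 = 42.1%, the inbound team 45/85 = 52.9% → the inbound team
The outbound team wins each lead group but the inbound team wins overall — the comparison reverses. The outbound team's leads skew toward cold, which has a lower base rate.

Yes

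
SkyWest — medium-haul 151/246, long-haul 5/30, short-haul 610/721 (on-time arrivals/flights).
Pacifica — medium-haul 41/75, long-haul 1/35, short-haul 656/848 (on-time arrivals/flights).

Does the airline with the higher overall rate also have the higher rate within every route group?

Medium-haul: SkyWest 151/246 = 61.4%, Pacifica 41/75 = 54.7% → SkyWest
Long-haul: SkyWest 5/30 = 16.7%, Pacifica 1/35 = 2.9% → SkyWest
Short-haul: SkyWest 610/721 = 84.6%, Pacifica 656/848 = 77.4% → SkyWest
Overall: SkyWest 766/997 = 76.8%, Pacifica 698/958 = 72.9% → SkyWest
SkyWest wins overall and in every route group — no reversal.

Yes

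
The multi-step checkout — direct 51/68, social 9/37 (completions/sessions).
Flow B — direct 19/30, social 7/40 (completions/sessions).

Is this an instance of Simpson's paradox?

No

Direct: the multi-step checkout 51/68 = 75.0%, Flow B 19/30 = 63.3% → the multi-step checkout
Social: the multi-step checkout 9/37 = 24.3%, Flow B 7/40 = 17.5% → the multi-step checkout
Overall: the multi-step checkout 60/105 = 57.1%, Flow B 26/70 = 37.1% → the multi-step checkout
The multi-step checkout wins overall and in every traffic group — no reversal.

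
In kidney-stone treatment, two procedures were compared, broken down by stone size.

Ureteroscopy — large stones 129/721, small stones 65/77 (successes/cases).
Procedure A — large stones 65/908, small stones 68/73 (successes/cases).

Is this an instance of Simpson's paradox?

No

Large stones: ureteroscopy 129/721 = 17.9%, Procedure A 65/908 = 7.2% → ureteroscopy
Small stones: ureteroscopy 65/77 = 84.4%, Procedure A 68/73 = 93.2% → Procedure A
Overall: ureteroscopy 194/798 = 24.3%, Procedure A 133/981 = 13.6% → ureteroscopy
Neither sweeps: ureteroscopy wins 1 of 2 groups, Procedure A wins 1. Ureteroscopy wins overall but not every group — no Simpson reversal.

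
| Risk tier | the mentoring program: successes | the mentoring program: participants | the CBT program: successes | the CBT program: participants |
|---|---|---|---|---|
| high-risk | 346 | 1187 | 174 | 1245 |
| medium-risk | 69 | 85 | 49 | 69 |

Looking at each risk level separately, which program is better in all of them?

the mentoring program

High-risk: the mentoring program 346/1187 = 29.1%, the CBT program 174/1245 = 14.0% → the mentoring program
Medium-risk: the mentoring program 69/85 = 81.2%, the CBT program 49/69 = 71.0% → the mentoring program
The mentoring program has the higher rate in both groups.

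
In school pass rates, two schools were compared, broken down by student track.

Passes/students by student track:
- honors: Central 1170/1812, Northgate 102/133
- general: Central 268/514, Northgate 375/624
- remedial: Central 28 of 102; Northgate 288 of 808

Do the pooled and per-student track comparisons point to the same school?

Honors: Central 1170/1812 = 64.6%, Northgate 102/133 = 76.7% → Northgate
General: Central 268/514 = 52.1%, Northgate 375/624 = 60.1% → Northgate
Remedial: Central 28/102 = 27.5%, Northgate 288/808 = 35.6% → Northgate
Overall: Central 1466/2428 = 60.4%, Northgate 765/1565 = 48.9% → Central
Northgate wins each student group but Central wins overall — the comparison reverses. Northgate's students skew toward remedial, which has a lower base rate.

No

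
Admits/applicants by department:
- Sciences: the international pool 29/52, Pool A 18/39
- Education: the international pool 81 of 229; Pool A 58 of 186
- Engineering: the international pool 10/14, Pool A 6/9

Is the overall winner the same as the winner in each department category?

Sciences: the international pool 29/52 = 55.8%, Pool A 18/39 = 46.2% → the international pool
Education: the international pool 81/229 = 35.4%, Pool A 58/186 = 31.2% → the international pool
Engineering: the international pool 10/14 = 71.4%, Pool A 6/9 = 66.7% → the international pool
Overall: the international pool 120/295 = 40.7%, Pool A 82/234 = 35.0% → the international pool
The international pool wins overall and in every department group — no reversal.

Yes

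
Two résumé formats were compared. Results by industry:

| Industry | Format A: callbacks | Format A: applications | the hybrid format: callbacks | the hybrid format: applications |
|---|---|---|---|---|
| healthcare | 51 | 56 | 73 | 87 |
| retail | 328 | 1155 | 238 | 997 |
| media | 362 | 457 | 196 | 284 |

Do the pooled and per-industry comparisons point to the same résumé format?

Healthcare: Format A 51/56 = 91.1%, the hybrid format 73/87 = 83.9% → Format A
Retail: Format A 328/1155 = 28.4%, the hybrid format 238/997 = 23.9% → Format A
Media: Format A 362/457 = 79.2%, the hybrid format 196/284 = 69.0% → Format A
Overall: Format A 741/1668 = 44.4%, the hybrid format 507/1368 = 37.1% → Format A
Format A wins overall and in every industry group — no reversal.

Yes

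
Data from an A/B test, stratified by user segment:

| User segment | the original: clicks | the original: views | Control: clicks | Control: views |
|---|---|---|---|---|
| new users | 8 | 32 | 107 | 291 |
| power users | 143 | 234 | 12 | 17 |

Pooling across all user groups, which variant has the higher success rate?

the original

New users: the original 8/32 = 25.0%, Control 107/291 = 36.8% → Control
Power users: the original 143/234 = 61.1%, Control 12/17 = 70.6% → Control
Overall: the original 151/266 = 56.8%, Control 119/308 = 38.6% → the original
(Control wins every user group but the original wins overall — Control's views skew toward the low-rate new users group.)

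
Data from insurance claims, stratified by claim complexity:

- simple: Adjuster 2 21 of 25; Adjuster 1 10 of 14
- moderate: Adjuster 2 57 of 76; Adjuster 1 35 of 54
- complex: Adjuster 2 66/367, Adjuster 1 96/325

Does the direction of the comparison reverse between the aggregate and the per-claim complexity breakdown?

No

Simple: Adjuster 2 21/25 = 84.0%, Adjuster 1 10/14 = 71.4% → Adjuster 2
Moderate: Adjuster 2 57/76 = 75.0%, Adjuster 1 35/54 = 64.8% → Adjuster 2
Complex: Adjuster 2 66/367 = 18.0%, Adjuster 1 96/325 = 29.5% → Adjuster 1
Overall: Adjuster 2 144/468 = 30.8%, Adjuster 1 141/393 = 35.9% → Adjuster 1
Neither sweeps: Adjuster 2 wins 2 of 3 groups, Adjuster 1 wins 1. Adjuster 1 wins overall but not every group — no Simpson reversal.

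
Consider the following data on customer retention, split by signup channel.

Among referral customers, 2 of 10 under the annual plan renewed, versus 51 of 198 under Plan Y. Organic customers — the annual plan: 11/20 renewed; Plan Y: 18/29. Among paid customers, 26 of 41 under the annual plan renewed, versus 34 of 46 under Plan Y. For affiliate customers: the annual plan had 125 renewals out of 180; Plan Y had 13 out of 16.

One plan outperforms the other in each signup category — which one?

Referral: the annual plan 2/10 = 20.0%, Plan Y 51/198 = 25.8% → Plan Y
Organic: the annual plan 11/20 = 55.0%, Plan Y 18/29 = 62.1% → Plan Y
Paid: the annual plan 26/41 = 63.4%, Plan Y 34/46 = 73.9% → Plan Y
Affiliate: the annual plan 125/180 = 69.4%, Plan Y 13/16 = 81.2% → Plan Y
Plan Y has the higher rate in all 4 groups.

Plan Y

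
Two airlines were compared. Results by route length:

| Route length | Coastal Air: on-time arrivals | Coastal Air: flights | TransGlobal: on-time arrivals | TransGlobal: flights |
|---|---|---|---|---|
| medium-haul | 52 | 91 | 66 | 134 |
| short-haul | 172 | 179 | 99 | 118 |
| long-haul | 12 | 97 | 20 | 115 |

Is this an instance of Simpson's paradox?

No

Medium-haul: Coastal Air 52/91 = 57.1%, TransGlobal 66/134 = 49.3% → Coastal Air
Short-haul: Coastal Air 172/179 = 96.1%, TransGlobal 99/118 = 83.9% → Coastal Air
Long-haul: Coastal Air 12/97 = 12.4%, TransGlobal 20/115 = 17.4% → TransGlobal
Overall: Coastal Air 236/367 = 64.3%, TransGlobal 185/367 = 50.4% → Coastal Air
Neither sweeps: Coastal Air wins 2 of 3 groups, TransGlobal wins 1. Coastal Air wins overall but not every group — no Simpson reversal.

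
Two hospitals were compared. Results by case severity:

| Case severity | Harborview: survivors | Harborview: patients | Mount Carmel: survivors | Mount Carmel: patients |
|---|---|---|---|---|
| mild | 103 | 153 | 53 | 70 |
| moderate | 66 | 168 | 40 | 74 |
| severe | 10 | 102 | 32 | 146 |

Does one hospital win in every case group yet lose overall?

No

Mild: Harborview 103/153 = 67.3%, Mount Carmel 53/70 = 75.7% → Mount Carmel
Moderate: Harborview 66/168 = 39.3%, Mount Carmel 40/74 = 54.1% → Mount Carmel
Severe: Harborview 10/102 = 9.8%, Mount Carmel 32/146 = 21.9% → Mount Carmel
Overall: Harborview 179/423 = 42.3%, Mount Carmel 125/290 = 43.1% → Mount Carmel
Mount Carmel wins overall and in every case group — no reversal.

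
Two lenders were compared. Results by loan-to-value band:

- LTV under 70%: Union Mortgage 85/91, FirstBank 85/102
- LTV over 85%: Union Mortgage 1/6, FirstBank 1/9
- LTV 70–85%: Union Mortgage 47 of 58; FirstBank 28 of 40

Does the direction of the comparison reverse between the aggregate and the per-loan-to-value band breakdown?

LTV under 70%: Union Mortgage 85/91 = 93.4%, FirstBank 85/102 = 83.3% → Union Mortgage
LTV over 85%: Union Mortgage 1/6 = 16.7%, FirstBank 1/9 = 11.1% → Union Mortgage
LTV 70–85%: Union Mortgage 47/58 = 81.0%, FirstBank 28/40 = 70.0% → Union Mortgage
Overall: Union Mortgage 133/155 = 85.8%, FirstBank 114/151 = 75.5% → Union Mortgage
Union Mortgage wins overall and in every loan-to-value group — no reversal.

No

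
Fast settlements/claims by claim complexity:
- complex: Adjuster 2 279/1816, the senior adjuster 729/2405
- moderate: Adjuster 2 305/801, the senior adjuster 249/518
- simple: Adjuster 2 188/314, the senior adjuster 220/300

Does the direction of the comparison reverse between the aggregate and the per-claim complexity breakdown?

Complex: Adjuster 2 279/1816 = 15.4%, the senior adjuster 729/2405 = 30.3% → the senior adjuster
Moderate: Adjuster 2 305/801 = 38.1%, the senior adjuster 249/518 = 48.1% → the senior adjuster
Simple: Adjuster 2 188/314 = 59.9%, the senior adjuster 220/300 = 73.3% → the senior adjuster
Overall: Adjuster 2 772/2931 = 26.3%, the senior adjuster 1198/3223 = 37.2% → the senior adjuster
The senior adjuster wins overall and in every claim group — no reversal.

No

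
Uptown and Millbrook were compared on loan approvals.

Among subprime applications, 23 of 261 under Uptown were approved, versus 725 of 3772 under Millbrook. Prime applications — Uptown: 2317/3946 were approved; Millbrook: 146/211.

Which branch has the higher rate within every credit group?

Millbrook

Subprime: Uptown 23/261 = 8.8%, Millbrook 725/3772 = 19.2% → Millbrook
Prime: Uptown 2317/3946 = 58.7%, Millbrook 146/211 = 69.2% → Millbrook
Millbrook has the higher rate in both groups.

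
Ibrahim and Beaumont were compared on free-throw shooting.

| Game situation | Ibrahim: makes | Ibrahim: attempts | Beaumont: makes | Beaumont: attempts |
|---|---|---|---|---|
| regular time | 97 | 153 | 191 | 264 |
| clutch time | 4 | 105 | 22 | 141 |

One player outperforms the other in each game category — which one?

Regular time: Ibrahim 97/153 = 63.4%, Beaumont 191/264 = 72.3% → Beaumont
Clutch time: Ibrahim 4/105 = 3.8%, Beaumont 22/141 = 15.6% → Beaumont
Beaumont has the higher rate in both groups.

Beaumont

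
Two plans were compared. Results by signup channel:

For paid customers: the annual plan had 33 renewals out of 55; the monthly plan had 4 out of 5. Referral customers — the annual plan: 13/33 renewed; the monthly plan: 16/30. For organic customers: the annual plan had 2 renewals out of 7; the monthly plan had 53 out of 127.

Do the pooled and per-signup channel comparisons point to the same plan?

Paid: the annual plan 33/55 = 60.0%, the monthly plan 4/5 = 80.0% → the monthly plan
Referral: the annual plan 13/33 = 39.4%, the monthly plan 16/30 = 53.3% → the monthly plan
Organic: the annual plan 2/7 = 28.6%, the monthly plan 53/127 = 41.7% → the monthly plan
Overall: the annual plan 48/95 = 50.5%, the monthly plan 73/162 = 45.1% → the annual plan
The monthly plan wins each signup group but the annual plan wins overall — the comparison reverses. The monthly plan's customers skew toward organic, which has a lower base rate.

No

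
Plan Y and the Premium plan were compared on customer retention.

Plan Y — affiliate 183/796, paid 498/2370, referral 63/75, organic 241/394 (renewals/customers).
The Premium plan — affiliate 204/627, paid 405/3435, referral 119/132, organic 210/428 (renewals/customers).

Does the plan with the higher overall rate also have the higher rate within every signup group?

Affiliate: Plan Y 183/796 = 23.0%, the Premium plan 204/627 = 32.5% → the Premium plan
Paid: Plan Y 498/2370 = 21.0%, the Premium plan 405/3435 = 11.8% → Plan Y
Referral: Plan Y 63/75 = 84.0%, the Premium plan 119/132 = 90.2% → the Premium plan
Organic: Plan Y 241/394 = 61.2%, the Premium plan 210/428 = 49.1% → Plan Y
Overall: Plan Y 985/3635 = 27.1%, the Premium plan 938/4622 = 20.3% → Plan Y
Neither sweeps: Plan Y wins 2 of 4 groups, the Premium plan wins 2. Plan Y wins overall but not every group — no Simpson reversal.

No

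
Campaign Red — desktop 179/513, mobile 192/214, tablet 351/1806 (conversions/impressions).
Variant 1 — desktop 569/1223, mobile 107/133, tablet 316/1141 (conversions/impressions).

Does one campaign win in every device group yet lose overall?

Desktop: Campaign Red 179/513 = 34.9%, Variant 1 569/1223 = 46.5% → Variant 1
Mobile: Campaign Red 192/214 = 89.7%, Variant 1 107/133 = 80.5% → Campaign Red
Tablet: Campaign Red 351/1806 = 19.4%, Variant 1 316/1141 = 27.7% → Variant 1
Overall: Campaign Red 722/2533 = 28.5%, Variant 1 992/2497 = 39.7% → Variant 1
Neither sweeps: Campaign Red wins 1 of 3 groups, Variant 1 wins 2. Variant 1 wins overall but not every group — no Simpson reversal.

No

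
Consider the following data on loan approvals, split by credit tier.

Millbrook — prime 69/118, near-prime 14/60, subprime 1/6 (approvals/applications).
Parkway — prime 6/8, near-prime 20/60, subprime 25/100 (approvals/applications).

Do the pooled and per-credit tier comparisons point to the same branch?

Prime: Millbrook 69/118 = 58.5%, Parkway 6/8 = 75.0% → Parkway
Near-prime: Millbrook 14/60 = 23.3%, Parkway 20/60 = 33.3% → Parkway
Subprime: Millbrook 1/6 = 16.7%, Parkway 25/100 = 25.0% → Parkway
Overall: Millbrook 84/184 = 45.7%, Parkway 51/168 = 30.4% → Millbrook
Parkway wins each credit group but Millbrook wins overall — the comparison reverses. Parkway's applications skew toward subprime, which has a lower base rate.

No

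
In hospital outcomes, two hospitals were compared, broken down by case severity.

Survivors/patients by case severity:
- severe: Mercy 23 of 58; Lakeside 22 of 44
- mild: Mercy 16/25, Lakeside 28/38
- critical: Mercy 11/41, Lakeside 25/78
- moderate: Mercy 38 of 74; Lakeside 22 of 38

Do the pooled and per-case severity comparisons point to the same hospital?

Yes

Severe: Mercy 23/58 = 39.7%, Lakeside 22/44 = 50.0% → Lakeside
Mild: Mercy 16/25 = 64.0%, Lakeside 28/38 = 73.7% → Lakeside
Critical: Mercy 11/41 = 26.8%, Lakeside 25/78 = 32.1% → Lakeside
Moderate: Mercy 38/74 = 51.4%, Lakeside 22/38 = 57.9% → Lakeside
Overall: Mercy 88/198 = 44.4%, Lakeside 97/198 = 49.0% → Lakeside
Lakeside wins overall and in every case group — no reversal.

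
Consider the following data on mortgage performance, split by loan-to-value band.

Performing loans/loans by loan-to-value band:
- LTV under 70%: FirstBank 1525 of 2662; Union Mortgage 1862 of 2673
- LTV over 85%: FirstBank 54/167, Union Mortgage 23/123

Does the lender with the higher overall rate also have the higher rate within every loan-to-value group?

LTV under 70%: FirstBank 1525/2662 = 57.3%, Union Mortgage 1862/2673 = 69.7% → Union Mortgage
LTV over 85%: FirstBank 54/167 = 32.3%, Union Mortgage 23/123 = 18.7% → FirstBank
Overall: FirstBank 1579/2829 = 55.8%, Union Mortgage 1885/2796 = 67.4% → Union Mortgage
Neither sweeps: FirstBank wins 1 of 2 groups, Union Mortgage wins 1. Union Mortgage wins overall but not every group — no Simpson reversal.

No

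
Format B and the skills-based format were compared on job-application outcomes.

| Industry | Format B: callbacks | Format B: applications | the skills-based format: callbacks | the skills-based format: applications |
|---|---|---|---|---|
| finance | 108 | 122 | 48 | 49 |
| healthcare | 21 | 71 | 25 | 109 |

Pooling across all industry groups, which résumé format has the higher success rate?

Finance: Format B 108/122 = 88.5%, the skills-based format 48/49 = 98.0% → the skills-based format
Healthcare: Format B 21/71 = 29.6%, the skills-based format 25/109 = 22.9% → Format B
Overall: Format B 129/193 = 66.8%, the skills-based format 73/158 = 46.2% → Format B
(Neither sweeps every industry group, but Format B has the higher pooled rate.)

Format B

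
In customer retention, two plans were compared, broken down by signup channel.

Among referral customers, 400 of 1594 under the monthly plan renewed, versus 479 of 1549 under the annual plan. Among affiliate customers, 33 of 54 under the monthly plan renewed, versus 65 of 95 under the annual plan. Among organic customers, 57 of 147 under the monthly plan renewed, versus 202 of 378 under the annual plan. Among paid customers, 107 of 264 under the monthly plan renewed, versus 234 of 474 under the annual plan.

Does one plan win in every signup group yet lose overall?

Referral: the monthly plan 400/1594 = 25.1%, the annual plan 479/1549 = 30.9% → the annual plan
Affiliate: the monthly plan 33/54 = 61.1%, the annual plan 65/95 = 68.4% → the annual plan
Organic: the monthly plan 57/147 = 38.8%, the annual plan 202/378 = 53.4% → the annual plan
Paid: the monthly plan 107/264 = 40.5%, the annual plan 234/474 = 49.4% → the annual plan
Overall: the monthly plan 597/2059 = 29.0%, the annual plan 980/2496 = 39.3% → the annual plan
The annual plan wins overall and in every signup group — no reversal.

No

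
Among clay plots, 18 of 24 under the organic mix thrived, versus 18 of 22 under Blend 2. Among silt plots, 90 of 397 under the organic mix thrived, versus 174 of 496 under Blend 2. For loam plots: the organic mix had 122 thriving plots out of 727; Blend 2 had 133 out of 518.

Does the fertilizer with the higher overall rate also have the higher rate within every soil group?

Yes

Clay: the organic mix 18/24 = 75.0%, Blend 2 18/22 = 81.8% → Blend 2
Silt: the organic mix 90/397 = 22.7%, Blend 2 174/496 = 35.1% → Blend 2
Loam: the organic mix 122/727 = 16.8%, Blend 2 133/518 = 25.7% → Blend 2
Overall: the organic mix 230/1148 = 20.0%, Blend 2 325/1036 = 31.4% → Blend 2
Blend 2 wins overall and in every soil group — no reversal.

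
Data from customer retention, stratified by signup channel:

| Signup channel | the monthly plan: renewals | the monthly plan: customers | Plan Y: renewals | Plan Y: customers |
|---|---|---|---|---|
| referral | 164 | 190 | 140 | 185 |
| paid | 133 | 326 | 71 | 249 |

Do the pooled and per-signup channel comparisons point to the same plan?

Referral: the monthly plan 164/190 = 86.3%, Plan Y 140/185 = 75.7% → the monthly plan
Paid: the monthly plan 133/326 = 40.8%, Plan Y 71/249 = 28.5% → the monthly plan
Overall: the monthly plan 297/516 = 57.6%, Plan Y 211/434 = 48.6% → the monthly plan
The monthly plan wins overall and in every signup group — no reversal.

Yes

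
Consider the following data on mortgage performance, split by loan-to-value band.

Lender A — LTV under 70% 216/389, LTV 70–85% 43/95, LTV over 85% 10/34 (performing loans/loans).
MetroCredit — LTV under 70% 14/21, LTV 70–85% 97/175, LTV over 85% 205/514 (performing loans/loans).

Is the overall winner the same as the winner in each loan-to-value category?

LTV under 70%: Lender A 216/389 = 55.5%, MetroCredit 14/21 = 66.7% → MetroCredit
LTV 70–85%: Lender A 43/95 = 45.3%, MetroCredit 97/175 = 55.4% → MetroCredit
LTV over 85%: Lender A 10/34 = 29.4%, MetroCredit 205/514 = 39.9% → MetroCredit
Overall: Lender A 269/518 = 51.9%, MetroCredit 316/710 = 44.5% → Lender A
MetroCredit wins each loan-to-value group but Lender A wins overall — the comparison reverses. MetroCredit's loans skew toward LTV over 85%, which has a lower base rate.

No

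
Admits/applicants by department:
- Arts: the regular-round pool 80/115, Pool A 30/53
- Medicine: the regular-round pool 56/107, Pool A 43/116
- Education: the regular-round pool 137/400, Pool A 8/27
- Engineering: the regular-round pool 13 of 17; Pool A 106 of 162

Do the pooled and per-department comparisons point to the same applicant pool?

Arts: the regular-round pool 80/115 = 69.6%, Pool A 30/53 = 56.6% → the regular-round pool
Medicine: the regular-round pool 56/107 = 52.3%, Pool A 43/116 = 37.1% → the regular-round pool
Education: the regular-round pool 137/400 = 34.2%, Pool A 8/27 = 29.6% → the regular-round pool
Engineering: the regular-round pool 13/17 = 76.5%, Pool A 106/162 = 65.4% → the regular-round pool
Overall: the regular-round pool 286/639 = 44.8%, Pool A 187/358 = 52.2% → Pool A
The regular-round pool wins each department group but Pool A wins overall — the comparison reverses. The regular-round pool's applicants skew toward Education, which has a lower base rate.

No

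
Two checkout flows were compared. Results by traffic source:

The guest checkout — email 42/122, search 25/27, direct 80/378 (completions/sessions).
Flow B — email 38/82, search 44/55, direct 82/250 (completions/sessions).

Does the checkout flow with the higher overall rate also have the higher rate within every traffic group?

No

Email: the guest checkout 42/122 = 34.4%, Flow B 38/82 = 46.3% → Flow B
Search: the guest checkout 25/27 = 92.6%, Flow B 44/55 = 80.0% → the guest checkout
Direct: the guest checkout 80/378 = 21.2%, Flow B 82/250 = 32.8% → Flow B
Overall: the guest checkout 147/527 = 27.9%, Flow B 164/387 = 42.4% → Flow B
Neither sweeps: the guest checkout wins 1 of 3 groups, Flow B wins 2. Flow B wins overall but not every group — no Simpson reversal.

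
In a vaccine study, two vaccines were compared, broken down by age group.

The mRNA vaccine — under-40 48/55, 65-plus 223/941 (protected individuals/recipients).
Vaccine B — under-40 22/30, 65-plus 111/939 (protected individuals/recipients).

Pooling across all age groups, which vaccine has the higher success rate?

Under-40: the mRNA vaccine 48/55 = 87.3%, Vaccine B 22/30 = 73.3% → the mRNA vaccine
65-plus: the mRNA vaccine 223/941 = 23.7%, Vaccine B 111/939 = 11.8% → the mRNA vaccine
Overall: the mRNA vaccine 271/996 = 27.2%, Vaccine B 133/969 = 13.7% → the mRNA vaccine

the mRNA vaccine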